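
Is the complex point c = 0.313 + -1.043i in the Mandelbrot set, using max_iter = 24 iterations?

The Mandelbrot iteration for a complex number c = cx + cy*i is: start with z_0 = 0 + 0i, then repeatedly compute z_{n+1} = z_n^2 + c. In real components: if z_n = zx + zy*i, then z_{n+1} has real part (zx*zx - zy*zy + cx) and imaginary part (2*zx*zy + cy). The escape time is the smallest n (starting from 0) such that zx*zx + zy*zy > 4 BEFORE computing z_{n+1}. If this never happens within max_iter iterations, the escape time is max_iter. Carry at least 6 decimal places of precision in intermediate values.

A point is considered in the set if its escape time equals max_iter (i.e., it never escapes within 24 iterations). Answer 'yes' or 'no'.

Answer: no

Derivation:
z_0 = 0 + 0i, c = 0.3130 + -1.0430i
Iter 1: z = 0.3130 + -1.0430i, |z|^2 = 1.1858
Iter 2: z = -0.6769 + -1.6959i, |z|^2 = 3.3343
Iter 3: z = -2.1050 + 1.2529i, |z|^2 = 6.0006
Escaped at iteration 3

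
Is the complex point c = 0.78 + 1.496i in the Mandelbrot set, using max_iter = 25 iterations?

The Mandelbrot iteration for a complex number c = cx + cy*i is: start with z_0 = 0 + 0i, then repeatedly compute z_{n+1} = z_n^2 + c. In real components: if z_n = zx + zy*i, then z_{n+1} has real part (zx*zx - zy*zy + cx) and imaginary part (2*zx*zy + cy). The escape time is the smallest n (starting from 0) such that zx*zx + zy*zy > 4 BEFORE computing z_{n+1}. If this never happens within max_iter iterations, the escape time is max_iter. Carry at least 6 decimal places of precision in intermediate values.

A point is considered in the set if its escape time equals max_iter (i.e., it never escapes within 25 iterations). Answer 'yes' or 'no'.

z_0 = 0 + 0i, c = 0.7800 + 1.4960i
Iter 1: z = 0.7800 + 1.4960i, |z|^2 = 2.8464
Iter 2: z = -0.8496 + 3.8298i, |z|^2 = 15.3889
Escaped at iteration 2

Answer: no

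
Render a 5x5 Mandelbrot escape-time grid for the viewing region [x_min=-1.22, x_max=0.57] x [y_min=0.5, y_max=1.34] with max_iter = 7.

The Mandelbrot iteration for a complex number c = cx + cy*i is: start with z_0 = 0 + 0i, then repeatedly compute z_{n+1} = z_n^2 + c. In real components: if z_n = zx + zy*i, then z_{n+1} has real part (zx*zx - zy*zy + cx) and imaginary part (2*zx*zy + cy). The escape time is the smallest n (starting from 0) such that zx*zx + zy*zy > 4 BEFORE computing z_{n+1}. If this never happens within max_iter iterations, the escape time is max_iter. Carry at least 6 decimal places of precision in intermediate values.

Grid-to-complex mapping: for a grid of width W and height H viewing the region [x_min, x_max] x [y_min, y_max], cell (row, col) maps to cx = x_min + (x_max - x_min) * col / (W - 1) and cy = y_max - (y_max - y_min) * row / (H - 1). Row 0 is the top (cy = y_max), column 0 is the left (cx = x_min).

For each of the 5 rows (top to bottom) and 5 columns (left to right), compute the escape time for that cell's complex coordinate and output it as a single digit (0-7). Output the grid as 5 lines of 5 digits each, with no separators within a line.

(row=0, col=0): c = -1.2200 + 1.3400i → escape time 2
(row=0, col=1): c = -0.7725 + 1.3400i → escape time 2
(row=0, col=2): c = -0.3250 + 1.3400i → escape time 2
(row=0, col=3): c = 0.1225 + 1.3400i → escape time 2
(row=0, col=4): c = 0.5700 + 1.3400i → escape time 2
(row=1, col=0): c = -1.2200 + 1.1300i → escape time 3
(row=1, col=1): c = -0.7725 + 1.1300i → escape time 3
(row=1, col=2): c = -0.3250 + 1.1300i → escape time 4
(row=1, col=3): c = 0.1225 + 1.1300i → escape time 3
(row=1, col=4): c = 0.5700 + 1.1300i → escape time 2
(row=2, col=0): c = -1.2200 + 0.9200i → escape time 3
(row=2, col=1): c = -0.7725 + 0.9200i → escape time 4
(row=2, col=2): c = -0.3250 + 0.9200i → escape time 5
(row=2, col=3): c = 0.1225 + 0.9200i → escape time 5
(row=2, col=4): c = 0.5700 + 0.9200i → escape time 3
(row=3, col=0): c = -1.2200 + 0.7100i → escape time 3
(row=3, col=1): c = -0.7725 + 0.7100i → escape time 4
(row=3, col=2): c = -0.3250 + 0.7100i → escape time 7
(row=3, col=3): c = 0.1225 + 0.7100i → escape time 7
(row=3, col=4): c = 0.5700 + 0.7100i → escape time 3
(row=4, col=0): c = -1.2200 + 0.5000i → escape time 5
(row=4, col=1): c = -0.7725 + 0.5000i → escape time 6
(row=4, col=2): c = -0.3250 + 0.5000i → escape time 7
(row=4, col=3): c = 0.1225 + 0.5000i → escape time 7
(row=4, col=4): c = 0.5700 + 0.5000i → escape time 4

Answer: 22222
33432
34553
34773
56774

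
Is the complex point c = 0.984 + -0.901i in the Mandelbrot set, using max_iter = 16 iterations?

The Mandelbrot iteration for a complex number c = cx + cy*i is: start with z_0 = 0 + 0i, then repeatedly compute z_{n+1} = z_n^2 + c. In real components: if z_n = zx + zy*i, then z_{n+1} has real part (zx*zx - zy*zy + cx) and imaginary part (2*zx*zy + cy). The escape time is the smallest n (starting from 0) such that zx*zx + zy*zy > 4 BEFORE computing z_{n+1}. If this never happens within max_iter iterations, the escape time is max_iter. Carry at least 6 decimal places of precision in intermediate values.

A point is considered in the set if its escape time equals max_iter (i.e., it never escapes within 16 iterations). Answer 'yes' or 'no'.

Answer: no

Derivation:
z_0 = 0 + 0i, c = 0.9840 + -0.9010i
Iter 1: z = 0.9840 + -0.9010i, |z|^2 = 1.7801
Iter 2: z = 1.1405 + -2.6742i, |z|^2 = 8.4518
Escaped at iteration 2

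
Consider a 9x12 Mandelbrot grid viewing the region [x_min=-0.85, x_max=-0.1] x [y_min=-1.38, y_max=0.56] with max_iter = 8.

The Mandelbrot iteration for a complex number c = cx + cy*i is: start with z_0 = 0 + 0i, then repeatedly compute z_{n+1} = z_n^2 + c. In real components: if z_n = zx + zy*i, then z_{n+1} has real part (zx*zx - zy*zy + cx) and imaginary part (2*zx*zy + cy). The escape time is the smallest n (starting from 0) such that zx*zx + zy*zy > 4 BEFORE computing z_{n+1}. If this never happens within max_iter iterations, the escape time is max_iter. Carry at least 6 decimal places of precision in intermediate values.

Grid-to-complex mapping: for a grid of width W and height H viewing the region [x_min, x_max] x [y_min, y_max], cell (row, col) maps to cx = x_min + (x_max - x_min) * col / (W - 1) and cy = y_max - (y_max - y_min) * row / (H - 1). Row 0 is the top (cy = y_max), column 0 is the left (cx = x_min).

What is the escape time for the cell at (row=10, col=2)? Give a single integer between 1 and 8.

z_0 = 0 + 0i, c = -0.6625 + -1.2036i
Iter 1: z = -0.6625 + -1.2036i, |z|^2 = 1.8876
Iter 2: z = -1.6723 + 0.3912i, |z|^2 = 2.9497
Iter 3: z = 1.9812 + -2.5120i, |z|^2 = 10.2353
Escaped at iteration 3

Answer: 3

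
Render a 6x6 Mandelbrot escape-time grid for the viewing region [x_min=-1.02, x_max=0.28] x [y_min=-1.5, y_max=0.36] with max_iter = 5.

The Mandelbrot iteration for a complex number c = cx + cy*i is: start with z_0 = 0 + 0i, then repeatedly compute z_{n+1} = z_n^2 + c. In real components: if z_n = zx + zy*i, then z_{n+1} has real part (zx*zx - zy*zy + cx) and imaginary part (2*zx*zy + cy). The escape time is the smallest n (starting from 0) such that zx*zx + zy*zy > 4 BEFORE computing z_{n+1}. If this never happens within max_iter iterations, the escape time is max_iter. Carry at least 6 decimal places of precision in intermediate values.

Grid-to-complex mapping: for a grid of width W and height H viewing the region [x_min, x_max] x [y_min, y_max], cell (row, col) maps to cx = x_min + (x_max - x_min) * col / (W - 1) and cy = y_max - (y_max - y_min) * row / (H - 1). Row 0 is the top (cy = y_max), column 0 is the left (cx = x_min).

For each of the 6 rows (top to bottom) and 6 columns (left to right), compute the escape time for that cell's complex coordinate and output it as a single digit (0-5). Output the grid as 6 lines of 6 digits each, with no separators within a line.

Answer: 555555
555555
555555
345555
333543
222222

Derivation:
(row=0, col=0): c = -1.0200 + 0.3600i → escape time 5
(row=0, col=1): c = -0.7600 + 0.3600i → escape time 5
(row=0, col=2): c = -0.5000 + 0.3600i → escape time 5
(row=0, col=3): c = -0.2400 + 0.3600i → escape time 5
(row=0, col=4): c = 0.0200 + 0.3600i → escape time 5
(row=0, col=5): c = 0.2800 + 0.3600i → escape time 5
(row=1, col=0): c = -1.0200 + -0.0120i → escape time 5
(row=1, col=1): c = -0.7600 + -0.0120i → escape time 5
(row=1, col=2): c = -0.5000 + -0.0120i → escape time 5
(row=1, col=3): c = -0.2400 + -0.0120i → escape time 5
(row=1, col=4): c = 0.0200 + -0.0120i → escape time 5
(row=1, col=5): c = 0.2800 + -0.0120i → escape time 5
(row=2, col=0): c = -1.0200 + -0.3840i → escape time 5
(row=2, col=1): c = -0.7600 + -0.3840i → escape time 5
(row=2, col=2): c = -0.5000 + -0.3840i → escape time 5
(row=2, col=3): c = -0.2400 + -0.3840i → escape time 5
(row=2, col=4): c = 0.0200 + -0.3840i → escape time 5
(row=2, col=5): c = 0.2800 + -0.3840i → escape time 5
(row=3, col=0): c = -1.0200 + -0.7560i → escape time 3
(row=3, col=1): c = -0.7600 + -0.7560i → escape time 4
(row=3, col=2): c = -0.5000 + -0.7560i → escape time 5
(row=3, col=3): c = -0.2400 + -0.7560i → escape time 5
(row=3, col=4): c = 0.0200 + -0.7560i → escape time 5
(row=3, col=5): c = 0.2800 + -0.7560i → escape time 5
(row=4, col=0): c = -1.0200 + -1.1280i → escape time 3
(row=4, col=1): c = -0.7600 + -1.1280i → escape time 3
(row=4, col=2): c = -0.5000 + -1.1280i → escape time 3
(row=4, col=3): c = -0.2400 + -1.1280i → escape time 5
(row=4, col=4): c = 0.0200 + -1.1280i → escape time 4
(row=4, col=5): c = 0.2800 + -1.1280i → escape time 3
(row=5, col=0): c = -1.0200 + -1.5000i → escape time 2
(row=5, col=1): c = -0.7600 + -1.5000i → escape time 2
(row=5, col=2): c = -0.5000 + -1.5000i → escape time 2
(row=5, col=3): c = -0.2400 + -1.5000i → escape time 2
(row=5, col=4): c = 0.0200 + -1.5000i → escape time 2
(row=5, col=5): c = 0.2800 + -1.5000i → escape time 2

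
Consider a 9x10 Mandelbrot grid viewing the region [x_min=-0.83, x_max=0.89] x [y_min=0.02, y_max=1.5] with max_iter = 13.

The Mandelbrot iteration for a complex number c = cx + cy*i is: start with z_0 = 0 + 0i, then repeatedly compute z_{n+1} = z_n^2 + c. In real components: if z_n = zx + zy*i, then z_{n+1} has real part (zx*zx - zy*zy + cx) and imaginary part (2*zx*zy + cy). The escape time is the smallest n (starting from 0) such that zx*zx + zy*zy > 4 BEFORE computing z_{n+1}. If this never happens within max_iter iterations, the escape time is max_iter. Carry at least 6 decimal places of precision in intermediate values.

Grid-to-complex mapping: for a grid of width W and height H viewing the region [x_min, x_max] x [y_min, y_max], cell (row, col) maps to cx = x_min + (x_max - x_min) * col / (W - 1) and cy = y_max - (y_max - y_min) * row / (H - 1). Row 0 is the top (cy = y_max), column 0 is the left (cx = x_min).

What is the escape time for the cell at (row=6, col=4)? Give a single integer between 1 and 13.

z_0 = 0 + 0i, c = 0.0300 + 0.5133i
Iter 1: z = 0.0300 + 0.5133i, |z|^2 = 0.2644
Iter 2: z = -0.2326 + 0.5441i, |z|^2 = 0.3502
Iter 3: z = -0.2120 + 0.2602i, |z|^2 = 0.1126
Iter 4: z = 0.0072 + 0.4030i, |z|^2 = 0.1625
Iter 5: z = -0.1324 + 0.5192i, |z|^2 = 0.2871
Iter 6: z = -0.2220 + 0.3759i, |z|^2 = 0.1906
Iter 7: z = -0.0620 + 0.3464i, |z|^2 = 0.1239
Iter 8: z = -0.0862 + 0.4704i, |z|^2 = 0.2287
Iter 9: z = -0.1838 + 0.4323i, |z|^2 = 0.2206
Iter 10: z = -0.1231 + 0.3544i, |z|^2 = 0.1407
Iter 11: z = -0.0805 + 0.4261i, |z|^2 = 0.1880
Iter 12: z = -0.1451 + 0.4448i, |z|^2 = 0.2189

Answer: 13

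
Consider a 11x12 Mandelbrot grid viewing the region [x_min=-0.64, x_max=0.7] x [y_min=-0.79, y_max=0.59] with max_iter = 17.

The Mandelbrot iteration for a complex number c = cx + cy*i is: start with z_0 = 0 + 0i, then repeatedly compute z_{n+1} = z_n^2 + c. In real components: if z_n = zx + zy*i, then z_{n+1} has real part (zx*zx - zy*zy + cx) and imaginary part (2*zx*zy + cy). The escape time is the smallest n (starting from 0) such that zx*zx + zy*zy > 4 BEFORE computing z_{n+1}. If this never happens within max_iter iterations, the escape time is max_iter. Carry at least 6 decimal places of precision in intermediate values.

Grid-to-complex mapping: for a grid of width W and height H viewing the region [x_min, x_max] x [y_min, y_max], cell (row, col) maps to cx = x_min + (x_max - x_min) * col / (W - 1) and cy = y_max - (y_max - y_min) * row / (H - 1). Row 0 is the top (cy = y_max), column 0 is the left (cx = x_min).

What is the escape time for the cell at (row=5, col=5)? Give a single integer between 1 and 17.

z_0 = 0 + 0i, c = 0.0300 + -0.0373i
Iter 1: z = 0.0300 + -0.0373i, |z|^2 = 0.0023
Iter 2: z = 0.0295 + -0.0395i, |z|^2 = 0.0024
Iter 3: z = 0.0293 + -0.0396i, |z|^2 = 0.0024
Iter 4: z = 0.0293 + -0.0396i, |z|^2 = 0.0024
Iter 5: z = 0.0293 + -0.0396i, |z|^2 = 0.0024
Iter 6: z = 0.0293 + -0.0396i, |z|^2 = 0.0024
Iter 7: z = 0.0293 + -0.0396i, |z|^2 = 0.0024
Iter 8: z = 0.0293 + -0.0396i, |z|^2 = 0.0024
Iter 9: z = 0.0293 + -0.0396i, |z|^2 = 0.0024
Iter 10: z = 0.0293 + -0.0396i, |z|^2 = 0.0024
Iter 11: z = 0.0293 + -0.0396i, |z|^2 = 0.0024
Iter 12: z = 0.0293 + -0.0396i, |z|^2 = 0.0024
Iter 13: z = 0.0293 + -0.0396i, |z|^2 = 0.0024
Iter 14: z = 0.0293 + -0.0396i, |z|^2 = 0.0024
Iter 15: z = 0.0293 + -0.0396i, |z|^2 = 0.0024
Iter 16: z = 0.0293 + -0.0396i, |z|^2 = 0.0024

Answer: 17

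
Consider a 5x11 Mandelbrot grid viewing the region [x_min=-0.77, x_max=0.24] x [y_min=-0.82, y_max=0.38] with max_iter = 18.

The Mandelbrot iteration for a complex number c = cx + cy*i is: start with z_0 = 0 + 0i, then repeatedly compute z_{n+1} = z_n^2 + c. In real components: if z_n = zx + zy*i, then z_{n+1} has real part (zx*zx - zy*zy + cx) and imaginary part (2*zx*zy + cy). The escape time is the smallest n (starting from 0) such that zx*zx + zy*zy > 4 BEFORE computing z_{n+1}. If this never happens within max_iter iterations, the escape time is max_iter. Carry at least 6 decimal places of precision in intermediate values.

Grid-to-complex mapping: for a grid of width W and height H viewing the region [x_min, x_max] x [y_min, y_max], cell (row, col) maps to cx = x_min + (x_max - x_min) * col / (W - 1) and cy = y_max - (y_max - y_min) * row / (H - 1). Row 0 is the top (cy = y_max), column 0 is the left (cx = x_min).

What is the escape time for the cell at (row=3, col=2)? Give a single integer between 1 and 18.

z_0 = 0 + 0i, c = -0.2650 + 0.0200i
Iter 1: z = -0.2650 + 0.0200i, |z|^2 = 0.0706
Iter 2: z = -0.1952 + 0.0094i, |z|^2 = 0.0382
Iter 3: z = -0.2270 + 0.0163i, |z|^2 = 0.0518
Iter 4: z = -0.2137 + 0.0126i, |z|^2 = 0.0458
Iter 5: z = -0.2195 + 0.0146i, |z|^2 = 0.0484
Iter 6: z = -0.2170 + 0.0136i, |z|^2 = 0.0473
Iter 7: z = -0.2181 + 0.0141i, |z|^2 = 0.0478
Iter 8: z = -0.2176 + 0.0138i, |z|^2 = 0.0476
Iter 9: z = -0.2178 + 0.0140i, |z|^2 = 0.0476
Iter 10: z = -0.2177 + 0.0139i, |z|^2 = 0.0476
Iter 11: z = -0.2178 + 0.0139i, |z|^2 = 0.0476
Iter 12: z = -0.2178 + 0.0139i, |z|^2 = 0.0476
Iter 13: z = -0.2178 + 0.0139i, |z|^2 = 0.0476
Iter 14: z = -0.2178 + 0.0139i, |z|^2 = 0.0476
Iter 15: z = -0.2178 + 0.0139i, |z|^2 = 0.0476
Iter 16: z = -0.2178 + 0.0139i, |z|^2 = 0.0476
Iter 17: z = -0.2178 + 0.0139i, |z|^2 = 0.0476

Answer: 18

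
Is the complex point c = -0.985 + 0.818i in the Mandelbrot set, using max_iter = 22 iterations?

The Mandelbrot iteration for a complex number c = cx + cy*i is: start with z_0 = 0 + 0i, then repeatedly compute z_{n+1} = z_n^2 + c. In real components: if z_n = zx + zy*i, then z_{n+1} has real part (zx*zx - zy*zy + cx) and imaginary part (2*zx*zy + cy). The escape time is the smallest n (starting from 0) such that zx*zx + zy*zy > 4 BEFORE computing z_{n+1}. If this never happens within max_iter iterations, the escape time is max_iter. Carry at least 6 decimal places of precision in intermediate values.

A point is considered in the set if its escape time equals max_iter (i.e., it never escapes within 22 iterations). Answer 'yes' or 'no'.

Answer: no

Derivation:
z_0 = 0 + 0i, c = -0.9850 + 0.8180i
Iter 1: z = -0.9850 + 0.8180i, |z|^2 = 1.6393
Iter 2: z = -0.6839 + -0.7935i, |z|^2 = 1.0973
Iter 3: z = -1.1469 + 1.9033i, |z|^2 = 4.9378
Escaped at iteration 3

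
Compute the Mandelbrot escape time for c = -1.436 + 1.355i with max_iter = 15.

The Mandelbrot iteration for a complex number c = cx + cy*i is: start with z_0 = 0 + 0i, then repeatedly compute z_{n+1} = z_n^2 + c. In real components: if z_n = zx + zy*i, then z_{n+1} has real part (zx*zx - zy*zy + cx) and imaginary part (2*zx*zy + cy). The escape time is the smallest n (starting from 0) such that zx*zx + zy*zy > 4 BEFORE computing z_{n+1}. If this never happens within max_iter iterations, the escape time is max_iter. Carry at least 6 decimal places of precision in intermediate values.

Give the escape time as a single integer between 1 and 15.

z_0 = 0 + 0i, c = -1.4360 + 1.3550i
Iter 1: z = -1.4360 + 1.3550i, |z|^2 = 3.8981
Iter 2: z = -1.2099 + -2.5366i, |z|^2 = 7.8981
Escaped at iteration 2

Answer: 2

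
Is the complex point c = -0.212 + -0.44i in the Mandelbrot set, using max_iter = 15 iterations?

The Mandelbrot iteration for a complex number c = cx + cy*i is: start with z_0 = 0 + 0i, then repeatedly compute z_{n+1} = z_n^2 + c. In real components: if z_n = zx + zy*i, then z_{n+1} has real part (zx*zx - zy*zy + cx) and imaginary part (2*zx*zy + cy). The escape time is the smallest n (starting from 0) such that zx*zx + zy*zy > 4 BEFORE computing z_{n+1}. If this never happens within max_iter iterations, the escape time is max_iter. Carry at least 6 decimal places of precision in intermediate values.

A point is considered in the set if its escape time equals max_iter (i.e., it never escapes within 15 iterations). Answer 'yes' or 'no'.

Answer: yes

Derivation:
z_0 = 0 + 0i, c = -0.2120 + -0.4400i
Iter 1: z = -0.2120 + -0.4400i, |z|^2 = 0.2385
Iter 2: z = -0.3607 + -0.2534i, |z|^2 = 0.1943
Iter 3: z = -0.1462 + -0.2572i, |z|^2 = 0.0875
Iter 4: z = -0.2568 + -0.3648i, |z|^2 = 0.1990
Iter 5: z = -0.2792 + -0.2526i, |z|^2 = 0.1418
Iter 6: z = -0.1979 + -0.2989i, |z|^2 = 0.1285
Iter 7: z = -0.2622 + -0.3217i, |z|^2 = 0.1722
Iter 8: z = -0.2467 + -0.2713i, |z|^2 = 0.1345
Iter 9: z = -0.2247 + -0.3061i, |z|^2 = 0.1442
Iter 10: z = -0.2552 + -0.3024i, |z|^2 = 0.1566
Iter 11: z = -0.2383 + -0.2856i, |z|^2 = 0.1384
Iter 12: z = -0.2368 + -0.3038i, |z|^2 = 0.1484
Iter 13: z = -0.2483 + -0.2961i, |z|^2 = 0.1493
Iter 14: z = -0.2380 + -0.2930i, |z|^2 = 0.1425
Did not escape in 15 iterations → in set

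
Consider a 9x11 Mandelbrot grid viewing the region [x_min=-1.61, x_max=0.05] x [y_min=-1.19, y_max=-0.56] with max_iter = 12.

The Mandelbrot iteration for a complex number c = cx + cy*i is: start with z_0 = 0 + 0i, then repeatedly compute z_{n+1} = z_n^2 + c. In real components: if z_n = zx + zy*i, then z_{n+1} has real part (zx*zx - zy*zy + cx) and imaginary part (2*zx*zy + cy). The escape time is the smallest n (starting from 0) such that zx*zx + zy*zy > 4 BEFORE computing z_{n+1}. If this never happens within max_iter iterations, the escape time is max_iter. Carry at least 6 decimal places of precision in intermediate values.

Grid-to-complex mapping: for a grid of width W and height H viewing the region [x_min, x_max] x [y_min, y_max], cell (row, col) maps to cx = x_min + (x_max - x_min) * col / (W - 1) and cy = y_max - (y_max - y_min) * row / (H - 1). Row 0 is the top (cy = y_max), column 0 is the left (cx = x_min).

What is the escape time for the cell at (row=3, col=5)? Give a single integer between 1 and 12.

z_0 = 0 + 0i, c = -0.5725 + -0.7490i
Iter 1: z = -0.5725 + -0.7490i, |z|^2 = 0.8888
Iter 2: z = -0.8057 + 0.1086i, |z|^2 = 0.6610
Iter 3: z = 0.0649 + -0.9240i, |z|^2 = 0.8580
Iter 4: z = -1.4221 + -0.8690i, |z|^2 = 2.7775
Iter 5: z = 0.6947 + 1.7226i, |z|^2 = 3.4498
Iter 6: z = -3.0571 + 1.6443i, |z|^2 = 12.0499
Escaped at iteration 6

Answer: 6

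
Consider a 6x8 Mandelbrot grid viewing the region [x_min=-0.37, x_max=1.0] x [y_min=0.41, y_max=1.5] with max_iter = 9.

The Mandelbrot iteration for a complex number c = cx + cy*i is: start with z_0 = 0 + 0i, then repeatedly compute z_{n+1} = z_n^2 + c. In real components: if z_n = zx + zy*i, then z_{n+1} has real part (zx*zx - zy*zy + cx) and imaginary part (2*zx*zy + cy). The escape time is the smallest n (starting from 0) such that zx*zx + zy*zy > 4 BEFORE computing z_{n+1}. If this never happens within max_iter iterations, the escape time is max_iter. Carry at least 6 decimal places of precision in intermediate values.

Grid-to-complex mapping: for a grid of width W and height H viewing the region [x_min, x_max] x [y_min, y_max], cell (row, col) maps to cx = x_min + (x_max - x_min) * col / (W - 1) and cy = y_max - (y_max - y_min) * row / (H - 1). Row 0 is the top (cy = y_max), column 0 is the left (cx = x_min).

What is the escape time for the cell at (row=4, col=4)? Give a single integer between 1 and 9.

z_0 = 0 + 0i, c = 0.7260 + 0.8771i
Iter 1: z = 0.7260 + 0.8771i, |z|^2 = 1.2965
Iter 2: z = 0.4837 + 2.1508i, |z|^2 = 4.8597
Escaped at iteration 2

Answer: 2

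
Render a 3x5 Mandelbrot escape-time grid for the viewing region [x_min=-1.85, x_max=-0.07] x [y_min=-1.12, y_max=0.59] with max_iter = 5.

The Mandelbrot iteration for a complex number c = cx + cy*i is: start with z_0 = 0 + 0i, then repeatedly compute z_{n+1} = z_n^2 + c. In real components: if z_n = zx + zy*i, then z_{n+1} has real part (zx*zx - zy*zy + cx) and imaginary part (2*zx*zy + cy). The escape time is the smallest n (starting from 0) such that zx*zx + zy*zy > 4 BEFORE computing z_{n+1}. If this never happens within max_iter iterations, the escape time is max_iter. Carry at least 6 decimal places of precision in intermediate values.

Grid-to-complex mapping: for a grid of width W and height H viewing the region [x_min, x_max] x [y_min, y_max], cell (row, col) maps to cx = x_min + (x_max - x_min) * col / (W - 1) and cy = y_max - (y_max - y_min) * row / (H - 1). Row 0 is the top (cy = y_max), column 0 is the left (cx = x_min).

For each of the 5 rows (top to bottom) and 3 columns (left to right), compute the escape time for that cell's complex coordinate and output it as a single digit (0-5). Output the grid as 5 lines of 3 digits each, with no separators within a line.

(row=0, col=0): c = -1.8500 + 0.5900i → escape time 2
(row=0, col=1): c = -0.9600 + 0.5900i → escape time 5
(row=0, col=2): c = -0.0700 + 0.5900i → escape time 5
(row=1, col=0): c = -1.8500 + 0.1625i → escape time 4
(row=1, col=1): c = -0.9600 + 0.1625i → escape time 5
(row=1, col=2): c = -0.0700 + 0.1625i → escape time 5
(row=2, col=0): c = -1.8500 + -0.2650i → escape time 4
(row=2, col=1): c = -0.9600 + -0.2650i → escape time 5
(row=2, col=2): c = -0.0700 + -0.2650i → escape time 5
(row=3, col=0): c = -1.8500 + -0.6925i → escape time 2
(row=3, col=1): c = -0.9600 + -0.6925i → escape time 4
(row=3, col=2): c = -0.0700 + -0.6925i → escape time 5
(row=4, col=0): c = -1.8500 + -1.1200i → escape time 1
(row=4, col=1): c = -0.9600 + -1.1200i → escape time 3
(row=4, col=2): c = -0.0700 + -1.1200i → escape time 5

Answer: 255
455
455
245
135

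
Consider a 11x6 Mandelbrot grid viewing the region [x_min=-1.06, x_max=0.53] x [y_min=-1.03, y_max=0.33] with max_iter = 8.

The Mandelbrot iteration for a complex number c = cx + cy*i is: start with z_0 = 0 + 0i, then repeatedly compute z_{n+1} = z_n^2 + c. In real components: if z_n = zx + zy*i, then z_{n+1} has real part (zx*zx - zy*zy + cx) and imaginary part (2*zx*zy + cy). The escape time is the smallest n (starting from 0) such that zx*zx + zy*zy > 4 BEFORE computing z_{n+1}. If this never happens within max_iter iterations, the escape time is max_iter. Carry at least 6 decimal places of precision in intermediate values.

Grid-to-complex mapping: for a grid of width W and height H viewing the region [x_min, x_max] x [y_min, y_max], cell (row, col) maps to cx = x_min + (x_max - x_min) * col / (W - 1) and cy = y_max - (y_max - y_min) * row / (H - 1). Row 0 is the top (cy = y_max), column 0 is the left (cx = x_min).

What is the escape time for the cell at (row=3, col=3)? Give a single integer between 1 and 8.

Answer: 8

Derivation:
z_0 = 0 + 0i, c = -0.5830 + -0.4860i
Iter 1: z = -0.5830 + -0.4860i, |z|^2 = 0.5761
Iter 2: z = -0.4793 + 0.0807i, |z|^2 = 0.2362
Iter 3: z = -0.3598 + -0.5633i, |z|^2 = 0.4468
Iter 4: z = -0.7709 + -0.0807i, |z|^2 = 0.6008
Iter 5: z = 0.0048 + -0.3616i, |z|^2 = 0.1308
Iter 6: z = -0.7138 + -0.4895i, |z|^2 = 0.7490
Iter 7: z = -0.3131 + 0.2127i, |z|^2 = 0.1433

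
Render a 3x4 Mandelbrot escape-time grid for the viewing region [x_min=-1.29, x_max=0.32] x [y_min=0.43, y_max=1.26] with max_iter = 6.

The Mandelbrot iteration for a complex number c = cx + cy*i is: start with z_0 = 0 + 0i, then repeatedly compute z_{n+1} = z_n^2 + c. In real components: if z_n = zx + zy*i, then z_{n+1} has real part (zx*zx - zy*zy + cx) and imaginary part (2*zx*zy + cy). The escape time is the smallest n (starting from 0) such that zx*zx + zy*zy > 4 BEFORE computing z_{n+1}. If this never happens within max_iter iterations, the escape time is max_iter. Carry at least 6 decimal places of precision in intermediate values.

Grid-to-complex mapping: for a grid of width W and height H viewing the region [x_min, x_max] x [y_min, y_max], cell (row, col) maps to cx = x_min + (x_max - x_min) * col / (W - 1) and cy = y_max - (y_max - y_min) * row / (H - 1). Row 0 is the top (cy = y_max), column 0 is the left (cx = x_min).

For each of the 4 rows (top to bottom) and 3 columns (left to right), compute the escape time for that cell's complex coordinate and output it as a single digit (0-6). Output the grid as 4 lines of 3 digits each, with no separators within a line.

Answer: 232
343
366
666

Derivation:
(row=0, col=0): c = -1.2900 + 1.2600i → escape time 2
(row=0, col=1): c = -0.4850 + 1.2600i → escape time 3
(row=0, col=2): c = 0.3200 + 1.2600i → escape time 2
(row=1, col=0): c = -1.2900 + 0.9833i → escape time 3
(row=1, col=1): c = -0.4850 + 0.9833i → escape time 4
(row=1, col=2): c = 0.3200 + 0.9833i → escape time 3
(row=2, col=0): c = -1.2900 + 0.7067i → escape time 3
(row=2, col=1): c = -0.4850 + 0.7067i → escape time 6
(row=2, col=2): c = 0.3200 + 0.7067i → escape time 6
(row=3, col=0): c = -1.2900 + 0.4300i → escape time 6
(row=3, col=1): c = -0.4850 + 0.4300i → escape time 6
(row=3, col=2): c = 0.3200 + 0.4300i → escape time 6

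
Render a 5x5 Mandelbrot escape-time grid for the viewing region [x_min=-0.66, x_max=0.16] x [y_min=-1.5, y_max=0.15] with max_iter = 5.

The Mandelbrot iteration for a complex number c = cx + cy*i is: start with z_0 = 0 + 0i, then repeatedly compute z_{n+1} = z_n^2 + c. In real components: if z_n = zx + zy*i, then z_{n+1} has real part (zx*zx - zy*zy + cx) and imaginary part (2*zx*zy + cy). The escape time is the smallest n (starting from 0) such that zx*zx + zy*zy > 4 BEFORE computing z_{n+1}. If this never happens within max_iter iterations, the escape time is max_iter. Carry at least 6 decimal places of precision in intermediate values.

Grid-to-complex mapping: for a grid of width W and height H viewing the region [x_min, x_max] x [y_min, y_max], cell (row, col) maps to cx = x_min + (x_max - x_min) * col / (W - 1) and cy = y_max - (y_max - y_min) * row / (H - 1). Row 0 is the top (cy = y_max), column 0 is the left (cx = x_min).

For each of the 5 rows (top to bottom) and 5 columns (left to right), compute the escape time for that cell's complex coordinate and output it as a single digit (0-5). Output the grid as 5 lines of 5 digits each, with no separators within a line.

Answer: 55555
55555
55555
34554
22222

Derivation:
(row=0, col=0): c = -0.6600 + 0.1500i → escape time 5
(row=0, col=1): c = -0.4550 + 0.1500i → escape time 5
(row=0, col=2): c = -0.2500 + 0.1500i → escape time 5
(row=0, col=3): c = -0.0450 + 0.1500i → escape time 5
(row=0, col=4): c = 0.1600 + 0.1500i → escape time 5
(row=1, col=0): c = -0.6600 + -0.2625i → escape time 5
(row=1, col=1): c = -0.4550 + -0.2625i → escape time 5
(row=1, col=2): c = -0.2500 + -0.2625i → escape time 5
(row=1, col=3): c = -0.0450 + -0.2625i → escape time 5
(row=1, col=4): c = 0.1600 + -0.2625i → escape time 5
(row=2, col=0): c = -0.6600 + -0.6750i → escape time 5
(row=2, col=1): c = -0.4550 + -0.6750i → escape time 5
(row=2, col=2): c = -0.2500 + -0.6750i → escape time 5
(row=2, col=3): c = -0.0450 + -0.6750i → escape time 5
(row=2, col=4): c = 0.1600 + -0.6750i → escape time 5
(row=3, col=0): c = -0.6600 + -1.0875i → escape time 3
(row=3, col=1): c = -0.4550 + -1.0875i → escape time 4
(row=3, col=2): c = -0.2500 + -1.0875i → escape time 5
(row=3, col=3): c = -0.0450 + -1.0875i → escape time 5
(row=3, col=4): c = 0.1600 + -1.0875i → escape time 4
(row=4, col=0): c = -0.6600 + -1.5000i → escape time 2
(row=4, col=1): c = -0.4550 + -1.5000i → escape time 2
(row=4, col=2): c = -0.2500 + -1.5000i → escape time 2
(row=4, col=3): c = -0.0450 + -1.5000i → escape time 2
(row=4, col=4): c = 0.1600 + -1.5000i → escape time 2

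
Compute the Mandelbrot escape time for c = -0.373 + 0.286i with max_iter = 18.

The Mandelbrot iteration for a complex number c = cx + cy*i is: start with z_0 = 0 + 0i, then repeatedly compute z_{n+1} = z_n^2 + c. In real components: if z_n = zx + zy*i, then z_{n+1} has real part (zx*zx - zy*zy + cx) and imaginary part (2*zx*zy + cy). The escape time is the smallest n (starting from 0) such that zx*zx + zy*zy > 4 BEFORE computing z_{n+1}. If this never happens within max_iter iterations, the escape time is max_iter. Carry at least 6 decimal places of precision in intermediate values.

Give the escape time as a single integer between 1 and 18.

z_0 = 0 + 0i, c = -0.3730 + 0.2860i
Iter 1: z = -0.3730 + 0.2860i, |z|^2 = 0.2209
Iter 2: z = -0.3157 + 0.0726i, |z|^2 = 0.1049
Iter 3: z = -0.2786 + 0.2401i, |z|^2 = 0.1353
Iter 4: z = -0.3530 + 0.1522i, |z|^2 = 0.1478
Iter 5: z = -0.2715 + 0.1786i, |z|^2 = 0.1056
Iter 6: z = -0.3312 + 0.1890i, |z|^2 = 0.1454
Iter 7: z = -0.2991 + 0.1608i, |z|^2 = 0.1153
Iter 8: z = -0.3094 + 0.1898i, |z|^2 = 0.1318
Iter 9: z = -0.3133 + 0.1685i, |z|^2 = 0.1266
Iter 10: z = -0.3033 + 0.1804i, |z|^2 = 0.1245
Iter 11: z = -0.3136 + 0.1766i, |z|^2 = 0.1295
Iter 12: z = -0.3058 + 0.1752i, |z|^2 = 0.1243
Iter 13: z = -0.3102 + 0.1788i, |z|^2 = 0.1282
Iter 14: z = -0.3088 + 0.1751i, |z|^2 = 0.1260
Iter 15: z = -0.3083 + 0.1779i, |z|^2 = 0.1267
Iter 16: z = -0.3096 + 0.1763i, |z|^2 = 0.1269
Iter 17: z = -0.3082 + 0.1768i, |z|^2 = 0.1263

Answer: 18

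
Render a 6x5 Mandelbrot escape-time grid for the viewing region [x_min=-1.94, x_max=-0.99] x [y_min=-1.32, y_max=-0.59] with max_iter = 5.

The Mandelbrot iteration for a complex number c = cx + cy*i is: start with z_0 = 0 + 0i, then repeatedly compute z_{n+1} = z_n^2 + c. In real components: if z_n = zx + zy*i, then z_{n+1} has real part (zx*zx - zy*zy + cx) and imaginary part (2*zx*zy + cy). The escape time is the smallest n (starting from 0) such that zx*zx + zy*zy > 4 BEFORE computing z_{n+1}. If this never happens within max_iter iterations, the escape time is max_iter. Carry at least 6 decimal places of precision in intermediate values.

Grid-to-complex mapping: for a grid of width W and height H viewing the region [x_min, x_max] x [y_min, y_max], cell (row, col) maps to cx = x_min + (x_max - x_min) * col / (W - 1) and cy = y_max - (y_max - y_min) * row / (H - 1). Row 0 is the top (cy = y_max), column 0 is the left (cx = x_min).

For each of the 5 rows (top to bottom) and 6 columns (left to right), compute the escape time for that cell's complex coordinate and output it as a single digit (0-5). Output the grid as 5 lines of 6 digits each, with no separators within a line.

(row=0, col=0): c = -1.9400 + -0.5900i → escape time 1
(row=0, col=1): c = -1.7500 + -0.5900i → escape time 3
(row=0, col=2): c = -1.5600 + -0.5900i → escape time 3
(row=0, col=3): c = -1.3700 + -0.5900i → escape time 3
(row=0, col=4): c = -1.1800 + -0.5900i → escape time 4
(row=0, col=5): c = -0.9900 + -0.5900i → escape time 5
(row=1, col=0): c = -1.9400 + -0.7725i → escape time 1
(row=1, col=1): c = -1.7500 + -0.7725i → escape time 2
(row=1, col=2): c = -1.5600 + -0.7725i → escape time 3
(row=1, col=3): c = -1.3700 + -0.7725i → escape time 3
(row=1, col=4): c = -1.1800 + -0.7725i → escape time 3
(row=1, col=5): c = -0.9900 + -0.7725i → escape time 3
(row=2, col=0): c = -1.9400 + -0.9550i → escape time 1
(row=2, col=1): c = -1.7500 + -0.9550i → escape time 2
(row=2, col=2): c = -1.5600 + -0.9550i → escape time 2
(row=2, col=3): c = -1.3700 + -0.9550i → escape time 3
(row=2, col=4): c = -1.1800 + -0.9550i → escape time 3
(row=2, col=5): c = -0.9900 + -0.9550i → escape time 3
(row=3, col=0): c = -1.9400 + -1.1375i → escape time 1
(row=3, col=1): c = -1.7500 + -1.1375i → escape time 1
(row=3, col=2): c = -1.5600 + -1.1375i → escape time 2
(row=3, col=3): c = -1.3700 + -1.1375i → escape time 2
(row=3, col=4): c = -1.1800 + -1.1375i → escape time 3
(row=3, col=5): c = -0.9900 + -1.1375i → escape time 3
(row=4, col=0): c = -1.9400 + -1.3200i → escape time 1
(row=4, col=1): c = -1.7500 + -1.3200i → escape time 1
(row=4, col=2): c = -1.5600 + -1.3200i → escape time 1
(row=4, col=3): c = -1.3700 + -1.3200i → escape time 2
(row=4, col=4): c = -1.1800 + -1.3200i → escape time 2
(row=4, col=5): c = -0.9900 + -1.3200i → escape time 2

Answer: 133345
123333
122333
112233
111222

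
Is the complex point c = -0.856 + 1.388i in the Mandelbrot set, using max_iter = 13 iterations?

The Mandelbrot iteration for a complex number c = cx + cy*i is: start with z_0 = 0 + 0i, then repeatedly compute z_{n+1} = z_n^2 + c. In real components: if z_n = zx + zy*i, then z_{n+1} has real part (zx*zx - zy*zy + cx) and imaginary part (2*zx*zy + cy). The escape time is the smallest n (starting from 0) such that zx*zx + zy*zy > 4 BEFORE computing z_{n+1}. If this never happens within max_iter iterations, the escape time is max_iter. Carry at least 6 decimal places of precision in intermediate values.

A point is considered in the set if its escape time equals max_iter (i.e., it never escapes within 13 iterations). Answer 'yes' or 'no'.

Answer: no

Derivation:
z_0 = 0 + 0i, c = -0.8560 + 1.3880i
Iter 1: z = -0.8560 + 1.3880i, |z|^2 = 2.6593
Iter 2: z = -2.0498 + -0.9883i, |z|^2 = 5.1784
Escaped at iteration 2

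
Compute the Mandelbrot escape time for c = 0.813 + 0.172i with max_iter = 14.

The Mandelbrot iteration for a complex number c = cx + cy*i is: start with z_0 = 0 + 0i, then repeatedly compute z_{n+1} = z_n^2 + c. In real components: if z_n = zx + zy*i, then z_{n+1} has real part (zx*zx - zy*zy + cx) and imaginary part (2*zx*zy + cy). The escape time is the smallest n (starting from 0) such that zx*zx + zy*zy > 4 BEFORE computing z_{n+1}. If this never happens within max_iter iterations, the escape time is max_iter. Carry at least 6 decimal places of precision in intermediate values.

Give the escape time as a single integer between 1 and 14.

Answer: 3

Derivation:
z_0 = 0 + 0i, c = 0.8130 + 0.1720i
Iter 1: z = 0.8130 + 0.1720i, |z|^2 = 0.6906
Iter 2: z = 1.4444 + 0.4517i, |z|^2 = 2.2903
Iter 3: z = 2.6952 + 1.4768i, |z|^2 = 9.4452
Escaped at iteration 3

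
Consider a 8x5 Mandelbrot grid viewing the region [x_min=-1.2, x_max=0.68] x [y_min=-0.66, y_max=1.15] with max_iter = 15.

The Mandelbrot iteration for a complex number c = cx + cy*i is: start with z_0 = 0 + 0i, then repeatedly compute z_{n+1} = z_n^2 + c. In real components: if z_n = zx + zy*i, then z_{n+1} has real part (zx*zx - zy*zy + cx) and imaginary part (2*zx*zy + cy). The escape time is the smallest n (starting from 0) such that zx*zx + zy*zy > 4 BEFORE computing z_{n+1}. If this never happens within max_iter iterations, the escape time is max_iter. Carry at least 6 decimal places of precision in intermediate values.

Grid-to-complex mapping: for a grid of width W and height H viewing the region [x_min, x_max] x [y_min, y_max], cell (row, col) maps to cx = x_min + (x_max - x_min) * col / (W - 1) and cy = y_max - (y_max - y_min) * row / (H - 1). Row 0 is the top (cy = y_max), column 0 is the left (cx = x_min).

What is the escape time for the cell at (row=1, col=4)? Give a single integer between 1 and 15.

z_0 = 0 + 0i, c = -0.1257 + 0.6975i
Iter 1: z = -0.1257 + 0.6975i, |z|^2 = 0.5023
Iter 2: z = -0.5964 + 0.5221i, |z|^2 = 0.6283
Iter 3: z = -0.0426 + 0.0747i, |z|^2 = 0.0074
Iter 4: z = -0.1295 + 0.6911i, |z|^2 = 0.4944
Iter 5: z = -0.5866 + 0.5185i, |z|^2 = 0.6130
Iter 6: z = -0.0505 + 0.0891i, |z|^2 = 0.0105
Iter 7: z = -0.1311 + 0.6885i, |z|^2 = 0.4912
Iter 8: z = -0.5826 + 0.5170i, |z|^2 = 0.6066
Iter 9: z = -0.0536 + 0.0952i, |z|^2 = 0.0119
Iter 10: z = -0.1319 + 0.6873i, |z|^2 = 0.4898
Iter 11: z = -0.5807 + 0.5162i, |z|^2 = 0.6037
Iter 12: z = -0.0550 + 0.0980i, |z|^2 = 0.0126
Iter 13: z = -0.1323 + 0.6867i, |z|^2 = 0.4891
Iter 14: z = -0.5798 + 0.5158i, |z|^2 = 0.6022

Answer: 15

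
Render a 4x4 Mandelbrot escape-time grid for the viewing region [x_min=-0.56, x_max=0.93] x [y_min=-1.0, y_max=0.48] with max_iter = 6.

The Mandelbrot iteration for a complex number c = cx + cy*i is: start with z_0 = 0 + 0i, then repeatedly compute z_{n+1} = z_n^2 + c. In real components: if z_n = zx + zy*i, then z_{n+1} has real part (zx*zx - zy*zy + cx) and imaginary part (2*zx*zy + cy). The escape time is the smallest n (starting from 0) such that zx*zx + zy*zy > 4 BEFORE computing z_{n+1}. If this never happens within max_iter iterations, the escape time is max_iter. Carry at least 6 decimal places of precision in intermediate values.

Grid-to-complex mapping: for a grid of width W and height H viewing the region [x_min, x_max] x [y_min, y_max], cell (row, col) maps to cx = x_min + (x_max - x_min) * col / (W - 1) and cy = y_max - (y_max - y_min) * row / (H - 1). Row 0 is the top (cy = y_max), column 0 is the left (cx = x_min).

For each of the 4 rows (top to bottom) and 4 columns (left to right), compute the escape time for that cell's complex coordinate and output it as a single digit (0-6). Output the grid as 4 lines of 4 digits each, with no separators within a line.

(row=0, col=0): c = -0.5600 + 0.4800i → escape time 6
(row=0, col=1): c = -0.0633 + 0.4800i → escape time 6
(row=0, col=2): c = 0.4333 + 0.4800i → escape time 6
(row=0, col=3): c = 0.9300 + 0.4800i → escape time 2
(row=1, col=0): c = -0.5600 + -0.0133i → escape time 6
(row=1, col=1): c = -0.0633 + -0.0133i → escape time 6
(row=1, col=2): c = 0.4333 + -0.0133i → escape time 6
(row=1, col=3): c = 0.9300 + -0.0133i → escape time 3
(row=2, col=0): c = -0.5600 + -0.5067i → escape time 6
(row=2, col=1): c = -0.0633 + -0.5067i → escape time 6
(row=2, col=2): c = 0.4333 + -0.5067i → escape time 6
(row=2, col=3): c = 0.9300 + -0.5067i → escape time 2
(row=3, col=0): c = -0.5600 + -1.0000i → escape time 4
(row=3, col=1): c = -0.0633 + -1.0000i → escape time 6
(row=3, col=2): c = 0.4333 + -1.0000i → escape time 3
(row=3, col=3): c = 0.9300 + -1.0000i → escape time 2

Answer: 6662
6663
6662
4632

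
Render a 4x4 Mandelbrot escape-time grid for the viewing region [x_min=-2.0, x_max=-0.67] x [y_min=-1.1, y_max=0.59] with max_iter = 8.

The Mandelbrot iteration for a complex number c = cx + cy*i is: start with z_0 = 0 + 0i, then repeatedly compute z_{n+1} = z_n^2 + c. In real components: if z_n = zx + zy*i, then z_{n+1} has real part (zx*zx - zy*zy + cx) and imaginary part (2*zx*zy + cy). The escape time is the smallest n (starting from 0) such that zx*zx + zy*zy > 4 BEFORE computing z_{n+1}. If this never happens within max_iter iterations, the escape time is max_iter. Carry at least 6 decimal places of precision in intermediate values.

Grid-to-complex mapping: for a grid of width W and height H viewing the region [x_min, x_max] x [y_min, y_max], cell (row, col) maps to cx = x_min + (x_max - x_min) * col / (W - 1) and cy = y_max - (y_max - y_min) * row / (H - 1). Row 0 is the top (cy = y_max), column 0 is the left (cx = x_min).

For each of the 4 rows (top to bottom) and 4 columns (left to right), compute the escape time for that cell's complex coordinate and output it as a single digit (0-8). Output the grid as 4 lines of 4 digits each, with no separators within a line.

Answer: 1347
1888
1358
1233

Derivation:
(row=0, col=0): c = -2.0000 + 0.5900i → escape time 1
(row=0, col=1): c = -1.5567 + 0.5900i → escape time 3
(row=0, col=2): c = -1.1133 + 0.5900i → escape time 4
(row=0, col=3): c = -0.6700 + 0.5900i → escape time 7
(row=1, col=0): c = -2.0000 + 0.0267i → escape time 1
(row=1, col=1): c = -1.5567 + 0.0267i → escape time 8
(row=1, col=2): c = -1.1133 + 0.0267i → escape time 8
(row=1, col=3): c = -0.6700 + 0.0267i → escape time 8
(row=2, col=0): c = -2.0000 + -0.5367i → escape time 1
(row=2, col=1): c = -1.5567 + -0.5367i → escape time 3
(row=2, col=2): c = -1.1133 + -0.5367i → escape time 5
(row=2, col=3): c = -0.6700 + -0.5367i → escape time 8
(row=3, col=0): c = -2.0000 + -1.1000i → escape time 1
(row=3, col=1): c = -1.5567 + -1.1000i → escape time 2
(row=3, col=2): c = -1.1133 + -1.1000i → escape time 3
(row=3, col=3): c = -0.6700 + -1.1000i → escape time 3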